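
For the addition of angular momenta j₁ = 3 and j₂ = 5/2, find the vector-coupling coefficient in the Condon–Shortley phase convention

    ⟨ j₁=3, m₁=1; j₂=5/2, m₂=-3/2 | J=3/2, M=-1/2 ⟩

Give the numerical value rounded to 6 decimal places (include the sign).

−√(7/30) = -0.483046

j₁+j₂−J=4  J+j₁−j₂=2  J−j₁+j₂=1  j₁+j₂+J+1=8
(j₁±m₁, j₂±m₂, J±M) = (4,2,1,4,1,2)
P² = 384/35
sum k=0..1:
  [0] +1/48 = 1/48
  [1] −1/6 = -1/6
S = -7/48
C² = P²·S² = 7/30 ; C = -0.483046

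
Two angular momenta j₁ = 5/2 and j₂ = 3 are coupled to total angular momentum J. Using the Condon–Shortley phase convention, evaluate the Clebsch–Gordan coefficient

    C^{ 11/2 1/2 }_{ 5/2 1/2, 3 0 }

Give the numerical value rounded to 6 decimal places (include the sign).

+√(100/231) ≈ +0.657952

triangle: 0!·5!·6!/12! = 86400/479001600
(j±m)!: 3!·2!·3!·3!·6!·5! = 37324800
prefactor² = (2J+1)·Δ·N² = 6220800/77
  k=0: +1/(0!·0!·2!·3!·3!·3!) = 1/432
Σ = 1/432  ⇒  CG² = 6220800/77·1/432² = 100/231
CG = +√(100/231) = +0.657952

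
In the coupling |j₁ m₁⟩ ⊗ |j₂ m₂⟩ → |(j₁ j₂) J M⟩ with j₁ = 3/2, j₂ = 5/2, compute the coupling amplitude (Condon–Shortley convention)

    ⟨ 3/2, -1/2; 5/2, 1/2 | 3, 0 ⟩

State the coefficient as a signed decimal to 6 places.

j₁+j₂−J=1  J+j₁−j₂=2  J−j₁+j₂=4  j₁+j₂+J+1=8
(j₁±m₁, j₂±m₂, J±M) = (1,2,3,2,3,3)
P² = 36/5
sum k=0..1:
  [0] +1/12 = 1/12
  [1] −1/4 = -1/4
S = -1/6
C² = P²·S² = 1/5 ; C = -0.447214

-0.447214  (= −√(1/5))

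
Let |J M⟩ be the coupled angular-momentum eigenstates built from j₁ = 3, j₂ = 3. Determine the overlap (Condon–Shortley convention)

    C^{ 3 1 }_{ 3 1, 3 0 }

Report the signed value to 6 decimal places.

√[7·3!3!3!/10! · 4!2!3!3!4!2!] = √(864/25)
  +(−1)^0/∏(0,3,2,3,1,0)! = 1/72  (running 1/72)
  +(−1)^1/∏(1,2,1,2,2,1)! = -1/8  (running -1/9)
  +(−1)^2/∏(2,1,0,1,3,2)! = 1/24  (running -5/72)
⟨..|..⟩ = √(864/25)·(-5/72) = -0.408248

−√(1/6) ≈ -0.408248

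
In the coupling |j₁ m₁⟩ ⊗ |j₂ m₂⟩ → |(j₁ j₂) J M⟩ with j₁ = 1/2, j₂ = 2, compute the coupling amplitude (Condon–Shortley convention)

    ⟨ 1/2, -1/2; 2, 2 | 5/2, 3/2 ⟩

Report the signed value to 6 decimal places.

+0.447214  (= +√(1/5))

triangle: 0!*1!*4!/6! = 24/720
(j±m)!: 0!*1!*4!*0!*4!*1! = 576
prefactor² = (2J+1)*Δ*N² = 576/5
  k=0: +1/(0!*0!*1!*4!*0!*0!) = 1/24
Σ = 1/24  ⇒  CG² = 576/5*1/24² = 1/5
CG = +√(1/5) = +0.447214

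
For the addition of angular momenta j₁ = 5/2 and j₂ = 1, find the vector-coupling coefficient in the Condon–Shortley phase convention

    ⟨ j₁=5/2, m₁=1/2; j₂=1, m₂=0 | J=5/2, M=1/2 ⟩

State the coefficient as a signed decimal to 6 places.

+0.169031  (= +√(1/35))

√[6·1!4!1!/7! · 3!2!1!1!3!2!] = √(144/35)
  +(−1)^0/∏(0,1,2,1,2,0)! = 1/4  (running 1/4)
  +(−1)^1/∏(1,0,1,0,3,1)! = -1/6  (running 1/12)
⟨..|..⟩ = √(144/35)·(1/12) = +0.169031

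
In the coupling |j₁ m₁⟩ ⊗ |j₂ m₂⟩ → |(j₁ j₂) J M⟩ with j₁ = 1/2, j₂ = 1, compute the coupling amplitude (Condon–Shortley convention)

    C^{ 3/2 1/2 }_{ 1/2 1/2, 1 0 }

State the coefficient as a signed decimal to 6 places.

+0.816497

√[4·0!1!2!/4! · 1!0!1!1!2!1!] = √(2/3)
  +(−1)^0/∏(0,0,0,1,1,1)! = 1  (running 1)
⟨..|..⟩ = √(2/3)·(1) = +0.816497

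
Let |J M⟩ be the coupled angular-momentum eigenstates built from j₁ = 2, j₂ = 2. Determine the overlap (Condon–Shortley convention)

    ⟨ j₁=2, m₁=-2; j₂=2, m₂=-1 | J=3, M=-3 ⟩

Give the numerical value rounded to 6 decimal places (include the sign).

j₁+j₂−J=1  J+j₁−j₂=3  J−j₁+j₂=3  j₁+j₂+J+1=8
(j₁±m₁, j₂±m₂, J±M) = (0,4,1,3,0,6)
P² = 648
sum k=1..1:
  [1] −1/36 = -1/36
S = -1/36
C² = P²·S² = 1/2 ; C = -0.707107

−√(1/2) = -0.707107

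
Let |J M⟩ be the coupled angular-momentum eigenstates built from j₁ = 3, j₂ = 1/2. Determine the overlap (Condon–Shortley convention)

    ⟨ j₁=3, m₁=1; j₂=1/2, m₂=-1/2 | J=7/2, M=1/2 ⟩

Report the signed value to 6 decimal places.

triangle: 0!·6!·1!/8! = 720/40320
(j±m)!: 4!·2!·0!·1!·4!·3! = 6912
prefactor² = (2J+1)·Δ·N² = 6912/7
  k=0: +1/(0!·0!·2!·0!·4!·1!) = 1/48
Σ = 1/48  ⇒  CG² = 6912/7·1/48² = 3/7
CG = +√(3/7) = +0.654654

+√(3/7) ≈ +0.654654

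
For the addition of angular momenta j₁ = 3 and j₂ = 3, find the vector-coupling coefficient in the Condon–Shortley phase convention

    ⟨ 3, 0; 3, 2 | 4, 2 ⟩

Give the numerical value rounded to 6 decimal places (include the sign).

√[9·2!4!4!/11! · 3!3!5!1!6!2!] = √(124416/77)
  +(−1)^1/∏(1,1,2,4,2,0)! = -1/96  (running -1/96)
  +(−1)^2/∏(2,0,1,3,3,1)! = 1/72  (running 1/288)
⟨..|..⟩ = √(124416/77)·(1/288) = +0.139573

+0.139573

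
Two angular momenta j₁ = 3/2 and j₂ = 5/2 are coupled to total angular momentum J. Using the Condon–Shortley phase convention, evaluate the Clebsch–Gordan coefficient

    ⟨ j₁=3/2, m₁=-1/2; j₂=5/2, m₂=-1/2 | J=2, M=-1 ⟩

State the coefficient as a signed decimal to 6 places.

√[5·2!1!3!/7! · 1!2!2!3!1!3!] = √(12/7)
  +(−1)^1/∏(1,1,1,1,0,2)! = -1/2  (running -1/2)
  +(−1)^2/∏(2,0,0,0,1,3)! = 1/12  (running -5/12)
⟨..|..⟩ = √(12/7)·(-5/12) = -0.545545

−√(25/84) = -0.545545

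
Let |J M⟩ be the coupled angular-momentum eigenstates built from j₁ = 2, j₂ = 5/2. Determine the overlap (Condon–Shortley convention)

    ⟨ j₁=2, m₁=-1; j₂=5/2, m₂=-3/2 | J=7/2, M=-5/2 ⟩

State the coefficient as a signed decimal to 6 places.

+0.125988  (= +√(1/63))

√[8·1!3!4!/9! · 1!3!1!4!1!6!] = √(2304/7)
  +(−1)^0/∏(0,1,3,1,0,3)! = 1/36  (running 1/36)
  +(−1)^1/∏(1,0,2,0,1,4)! = -1/48  (running 1/144)
⟨..|..⟩ = √(2304/7)·(1/144) = +0.125988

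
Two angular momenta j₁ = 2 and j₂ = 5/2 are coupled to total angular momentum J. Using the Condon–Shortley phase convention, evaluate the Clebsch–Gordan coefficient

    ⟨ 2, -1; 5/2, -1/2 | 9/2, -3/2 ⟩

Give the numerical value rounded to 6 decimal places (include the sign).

j₁+j₂−J=0  J+j₁−j₂=4  J−j₁+j₂=5  j₁+j₂+J+1=10
(j₁±m₁, j₂±m₂, J±M) = (1,3,2,3,3,6)
P² = 17280/7
sum k=0..0:
  [0] +1/72 = 1/72
S = 1/72
C² = P²·S² = 10/21 ; C = +0.690066

+0.690066  (= +√(10/21))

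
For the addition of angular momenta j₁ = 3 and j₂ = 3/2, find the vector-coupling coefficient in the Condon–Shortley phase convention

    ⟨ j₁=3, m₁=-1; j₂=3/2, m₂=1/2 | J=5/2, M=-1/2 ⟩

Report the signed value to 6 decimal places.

−√(1/70) ≈ -0.119523

j₁+j₂−J=2  J+j₁−j₂=4  J−j₁+j₂=1  j₁+j₂+J+1=8
(j₁±m₁, j₂±m₂, J±M) = (2,4,2,1,2,3)
P² = 288/35
sum k=1..2:
  [1] −1/6 = -1/6
  [2] +1/8 = 1/8
S = -1/24
C² = P²·S² = 1/70 ; C = -0.119523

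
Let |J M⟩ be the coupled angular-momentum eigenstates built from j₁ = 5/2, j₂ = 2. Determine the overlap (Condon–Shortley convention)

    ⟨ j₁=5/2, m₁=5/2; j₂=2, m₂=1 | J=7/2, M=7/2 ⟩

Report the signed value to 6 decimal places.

+0.745356  (= +√(5/9))

triangle: 1!×4!×3!/9! = 144/362880
(j±m)!: 5!×0!×3!×1!×7!×0! = 3628800
prefactor² = (2J+1)×Δ×N² = 11520
  k=0: +1/(0!×1!×0!×3!×4!×0!) = 1/144
Σ = 1/144  ⇒  CG² = 11520×1/144² = 5/9
CG = +√(5/9) = +0.745356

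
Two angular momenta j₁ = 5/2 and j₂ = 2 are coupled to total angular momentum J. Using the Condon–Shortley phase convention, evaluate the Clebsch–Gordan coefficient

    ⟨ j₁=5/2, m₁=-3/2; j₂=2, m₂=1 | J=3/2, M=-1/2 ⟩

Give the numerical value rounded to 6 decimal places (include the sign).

+0.138013

√[4·3!2!1!/7! · 1!4!3!1!1!2!] = √(96/35)
  +(−1)^2/∏(2,1,2,1,0,0)! = 1/4  (running 1/4)
  +(−1)^3/∏(3,0,1,0,1,1)! = -1/6  (running 1/12)
⟨..|..⟩ = √(96/35)·(1/12) = +0.138013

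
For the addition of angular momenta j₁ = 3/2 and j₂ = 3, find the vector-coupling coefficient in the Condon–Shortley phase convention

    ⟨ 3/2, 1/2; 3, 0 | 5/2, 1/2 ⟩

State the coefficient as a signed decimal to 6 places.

−√(6/35) ≈ -0.414039

triangle: 2!×1!×4!/8! = 48/40320
(j±m)!: 2!×1!×3!×3!×3!×2! = 864
prefactor² = (2J+1)×Δ×N² = 216/35
  k=0: +1/(0!×2!×1!×3!×0!×1!) = 1/12
  k=1: −1/(1!×1!×0!×2!×1!×2!) = -1/4
Σ = -1/6  ⇒  CG² = 216/35×(-1/6)² = 6/35
CG = −√(6/35) = -0.414039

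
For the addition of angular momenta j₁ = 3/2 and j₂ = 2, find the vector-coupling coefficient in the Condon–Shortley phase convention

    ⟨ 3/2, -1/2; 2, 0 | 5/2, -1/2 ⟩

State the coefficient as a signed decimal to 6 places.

triangle: 1!·2!·3!/7! = 12/5040
(j±m)!: 1!·2!·2!·2!·2!·3! = 96
prefactor² = (2J+1)·Δ·N² = 48/35
  k=0: +1/(0!·1!·2!·2!·0!·1!) = 1/4
  k=1: −1/(1!·0!·1!·1!·1!·2!) = -1/2
Σ = -1/4  ⇒  CG² = 48/35·(-1/4)² = 3/35
CG = −√(3/35) = -0.292770

-0.292770  (= −√(3/35))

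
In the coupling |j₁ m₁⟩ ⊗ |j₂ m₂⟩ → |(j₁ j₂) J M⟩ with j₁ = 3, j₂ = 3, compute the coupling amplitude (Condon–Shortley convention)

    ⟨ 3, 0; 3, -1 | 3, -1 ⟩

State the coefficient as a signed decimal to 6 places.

−√(1/6) ≈ -0.408248

triangle: 3!×3!×3!/10! = 216/3628800
(j±m)!: 3!×3!×2!×4!×2!×4! = 82944
prefactor² = (2J+1)×Δ×N² = 864/25
  k=0: +1/(0!×3!×3!×2!×0!×1!) = 1/72
  k=1: −1/(1!×2!×2!×1!×1!×2!) = -1/8
  k=2: +1/(2!×1!×1!×0!×2!×3!) = 1/24
Σ = -5/72  ⇒  CG² = 864/25×(-5/72)² = 1/6
CG = −√(1/6) = -0.408248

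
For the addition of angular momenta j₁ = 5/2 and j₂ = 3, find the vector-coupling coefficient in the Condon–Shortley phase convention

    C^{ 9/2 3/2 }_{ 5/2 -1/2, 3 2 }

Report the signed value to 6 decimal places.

-0.604815  (= −√(169/462))

j₁+j₂−J=1  J+j₁−j₂=4  J−j₁+j₂=5  j₁+j₂+J+1=11
(j₁±m₁, j₂±m₂, J±M) = (2,3,5,1,6,3)
P² = 345600/77
sum k=0..1:
  [0] +1/720 = 1/720
  [1] −1/96 = -1/96
S = -13/1440
C² = P²·S² = 169/462 ; C = -0.604815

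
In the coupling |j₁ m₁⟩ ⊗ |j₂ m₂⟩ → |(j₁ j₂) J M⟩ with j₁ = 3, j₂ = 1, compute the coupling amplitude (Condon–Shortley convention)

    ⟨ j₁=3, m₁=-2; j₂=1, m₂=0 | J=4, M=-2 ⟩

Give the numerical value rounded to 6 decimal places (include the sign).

+0.654654  (= +√(3/7))

√[9·0!6!2!/9! · 1!5!1!1!2!6!] = √(43200/7)
  +(−1)^0/∏(0,0,5,1,1,1)! = 1/120  (running 1/120)
⟨..|..⟩ = √(43200/7)·(1/120) = +0.654654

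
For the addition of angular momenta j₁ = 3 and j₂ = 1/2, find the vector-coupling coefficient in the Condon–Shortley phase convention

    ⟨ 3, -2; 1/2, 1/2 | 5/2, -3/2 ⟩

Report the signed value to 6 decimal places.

−√(5/7) ≈ -0.845154

√[6·1!5!0!/7! · 1!5!1!0!1!4!] = √(2880/7)
  +(−1)^1/∏(1,0,4,0,1,0)! = -1/24  (running -1/24)
⟨..|..⟩ = √(2880/7)·(-1/24) = -0.845154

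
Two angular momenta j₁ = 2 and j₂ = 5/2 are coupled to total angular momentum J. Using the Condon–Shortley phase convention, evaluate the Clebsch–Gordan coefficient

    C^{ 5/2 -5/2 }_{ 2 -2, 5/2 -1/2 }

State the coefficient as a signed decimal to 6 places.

√[6·2!2!3!/8! · 0!4!2!3!0!5!] = √(864/7)
  +(−1)^2/∏(2,0,2,0,0,3)! = 1/24  (running 1/24)
⟨..|..⟩ = √(864/7)·(1/24) = +0.462910

+√(3/14) ≈ +0.462910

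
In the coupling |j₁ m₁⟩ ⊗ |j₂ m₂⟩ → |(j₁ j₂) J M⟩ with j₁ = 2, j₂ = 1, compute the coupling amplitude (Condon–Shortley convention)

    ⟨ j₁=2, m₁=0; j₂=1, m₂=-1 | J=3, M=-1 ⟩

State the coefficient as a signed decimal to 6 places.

j₁+j₂−J=0  J+j₁−j₂=4  J−j₁+j₂=2  j₁+j₂+J+1=7
(j₁±m₁, j₂±m₂, J±M) = (2,2,0,2,2,4)
P² = 128/5
sum k=0..0:
  [0] +1/8 = 1/8
S = 1/8
C² = P²·S² = 2/5 ; C = +0.632456

+√(2/5) ≈ +0.632456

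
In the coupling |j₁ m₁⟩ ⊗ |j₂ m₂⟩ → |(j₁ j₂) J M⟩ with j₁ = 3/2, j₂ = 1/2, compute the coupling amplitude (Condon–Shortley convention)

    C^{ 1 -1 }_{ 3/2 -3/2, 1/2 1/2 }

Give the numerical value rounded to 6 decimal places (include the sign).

-0.866025  (= −√(3/4))

triangle: 1!×2!×0!/4! = 2/24
(j±m)!: 0!×3!×1!×0!×0!×2! = 12
prefactor² = (2J+1)×Δ×N² = 3
  k=1: −1/(1!×0!×2!×0!×0!×0!) = -1/2
Σ = -1/2  ⇒  CG² = 3×(-1/2)² = 3/4
CG = −√(3/4) = -0.866025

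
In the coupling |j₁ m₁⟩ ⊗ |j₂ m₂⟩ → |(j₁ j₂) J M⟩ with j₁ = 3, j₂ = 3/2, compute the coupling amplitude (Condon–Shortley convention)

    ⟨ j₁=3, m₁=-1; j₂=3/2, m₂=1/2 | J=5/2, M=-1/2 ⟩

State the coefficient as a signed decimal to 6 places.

triangle: 2!×4!×1!/8! = 48/40320
(j±m)!: 2!×4!×2!×1!×2!×3! = 1152
prefactor² = (2J+1)×Δ×N² = 288/35
  k=1: −1/(1!×1!×3!×1!×1!×0!) = -1/6
  k=2: +1/(2!×0!×2!×0!×2!×1!) = 1/8
Σ = -1/24  ⇒  CG² = 288/35×(-1/24)² = 1/70
CG = −√(1/70) = -0.119523

-0.119523  (= −√(1/70))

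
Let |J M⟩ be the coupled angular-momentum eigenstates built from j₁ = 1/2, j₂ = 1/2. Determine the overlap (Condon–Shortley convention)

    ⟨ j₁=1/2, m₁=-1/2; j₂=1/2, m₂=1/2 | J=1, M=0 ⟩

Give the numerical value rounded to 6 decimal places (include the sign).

j₁+j₂−J=0  J+j₁−j₂=1  J−j₁+j₂=1  j₁+j₂+J+1=3
(j₁±m₁, j₂±m₂, J±M) = (0,1,1,0,1,1)
P² = 1/2
sum k=0..0:
  [0] +1/1 = 1
S = 1
C² = P²·S² = 1/2 ; C = +0.707107

+0.707107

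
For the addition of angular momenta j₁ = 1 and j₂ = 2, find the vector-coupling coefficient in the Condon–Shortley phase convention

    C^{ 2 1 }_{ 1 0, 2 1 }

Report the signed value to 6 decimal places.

√[5·1!1!3!/6! · 1!1!3!1!3!1!] = √(3/2)
  +(−1)^0/∏(0,1,1,3,0,0)! = 1/6  (running 1/6)
  +(−1)^1/∏(1,0,0,2,1,1)! = -1/2  (running -1/3)
⟨..|..⟩ = √(3/2)·(-1/3) = -0.408248

−√(1/6) ≈ -0.408248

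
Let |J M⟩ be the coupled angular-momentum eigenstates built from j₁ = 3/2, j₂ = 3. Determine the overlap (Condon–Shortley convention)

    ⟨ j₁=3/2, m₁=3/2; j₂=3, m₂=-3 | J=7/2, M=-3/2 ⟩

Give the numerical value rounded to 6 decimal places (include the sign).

+√(2/21) = +0.308607

triangle: 1!·2!·5!/9! = 240/362880
(j±m)!: 3!·0!·0!·6!·2!·5! = 1036800
prefactor² = (2J+1)·Δ·N² = 38400/7
  k=0: +1/(0!·1!·0!·0!·2!·5!) = 1/240
Σ = 1/240  ⇒  CG² = 38400/7·1/240² = 2/21
CG = +√(2/21) = +0.308607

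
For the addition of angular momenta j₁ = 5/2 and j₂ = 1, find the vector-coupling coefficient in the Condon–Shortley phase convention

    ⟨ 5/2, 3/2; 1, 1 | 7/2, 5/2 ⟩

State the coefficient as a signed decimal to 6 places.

+0.845154

triangle: 0!*5!*2!/8! = 240/40320
(j±m)!: 4!*1!*2!*0!*6!*1! = 34560
prefactor² = (2J+1)*Δ*N² = 11520/7
  k=0: +1/(0!*0!*1!*2!*4!*0!) = 1/48
Σ = 1/48  ⇒  CG² = 11520/7*1/48² = 5/7
CG = +√(5/7) = +0.845154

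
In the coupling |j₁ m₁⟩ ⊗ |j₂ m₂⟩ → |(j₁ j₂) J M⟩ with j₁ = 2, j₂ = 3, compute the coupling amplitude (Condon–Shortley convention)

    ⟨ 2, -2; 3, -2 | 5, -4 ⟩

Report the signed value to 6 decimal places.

+0.774597  (= +√(3/5))

triangle: 0!×4!×6!/11! = 17280/39916800
(j±m)!: 0!×4!×1!×5!×1!×9! = 1045094400
prefactor² = (2J+1)×Δ×N² = 4976640
  k=0: +1/(0!×0!×4!×1!×0!×5!) = 1/2880
Σ = 1/2880  ⇒  CG² = 4976640×1/2880² = 3/5
CG = +√(3/5) = +0.774597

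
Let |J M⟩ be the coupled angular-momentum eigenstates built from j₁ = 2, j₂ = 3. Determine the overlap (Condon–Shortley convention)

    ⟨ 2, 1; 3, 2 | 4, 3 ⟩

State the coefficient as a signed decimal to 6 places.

j₁+j₂−J=1  J+j₁−j₂=3  J−j₁+j₂=5  j₁+j₂+J+1=10
(j₁±m₁, j₂±m₂, J±M) = (3,1,5,1,7,1)
P² = 6480
sum k=0..1:
  [0] +1/240 = 1/240
  [1] −1/144 = -1/144
S = -1/360
C² = P²·S² = 1/20 ; C = -0.223607

−√(1/20) = -0.223607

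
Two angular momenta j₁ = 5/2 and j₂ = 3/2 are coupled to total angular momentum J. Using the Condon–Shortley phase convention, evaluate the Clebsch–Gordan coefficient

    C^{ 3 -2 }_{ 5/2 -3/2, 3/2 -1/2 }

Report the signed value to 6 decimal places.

j₁+j₂−J=1  J+j₁−j₂=4  J−j₁+j₂=2  j₁+j₂+J+1=8
(j₁±m₁, j₂±m₂, J±M) = (1,4,1,2,1,5)
P² = 48
sum k=0..1:
  [0] +1/24 = 1/24
  [1] −1/12 = -1/12
S = -1/24
C² = P²·S² = 1/12 ; C = -0.288675

-0.288675  (= −√(1/12))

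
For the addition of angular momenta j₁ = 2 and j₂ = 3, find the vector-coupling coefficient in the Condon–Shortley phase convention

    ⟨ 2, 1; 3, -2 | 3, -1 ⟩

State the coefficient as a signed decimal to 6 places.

+√(1/4) = +0.500000

j₁+j₂−J=2  J+j₁−j₂=2  J−j₁+j₂=4  j₁+j₂+J+1=9
(j₁±m₁, j₂±m₂, J±M) = (3,1,1,5,2,4)
P² = 64
sum k=0..1:
  [0] +1/12 = 1/12
  [1] −1/48 = -1/48
S = 1/16
C² = P²·S² = 1/4 ; C = +0.500000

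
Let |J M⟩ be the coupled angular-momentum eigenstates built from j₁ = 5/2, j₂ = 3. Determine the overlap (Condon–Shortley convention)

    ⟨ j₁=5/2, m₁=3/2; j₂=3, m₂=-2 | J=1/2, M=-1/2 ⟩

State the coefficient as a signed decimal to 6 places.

triangle: 5!*0!*1!/7! = 120/5040
(j±m)!: 4!*1!*1!*5!*0!*1! = 2880
prefactor² = (2J+1)*Δ*N² = 960/7
  k=1: −1/(1!*4!*0!*0!*0!*1!) = -1/24
Σ = -1/24  ⇒  CG² = 960/7*(-1/24)² = 5/21
CG = −√(5/21) = -0.487950

−√(5/21) ≈ -0.487950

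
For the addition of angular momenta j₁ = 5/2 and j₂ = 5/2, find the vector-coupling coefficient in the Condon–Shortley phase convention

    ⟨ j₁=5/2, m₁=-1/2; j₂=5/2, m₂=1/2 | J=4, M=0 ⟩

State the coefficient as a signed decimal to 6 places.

triangle: 1!*4!*4!/10! = 576/3628800
(j±m)!: 2!*3!*3!*2!*4!*4! = 82944
prefactor² = (2J+1)*Δ*N² = 20736/175
  k=0: +1/(0!*1!*3!*3!*1!*1!) = 1/36
  k=1: −1/(1!*0!*2!*2!*2!*2!) = -1/16
Σ = -5/144  ⇒  CG² = 20736/175*(-5/144)² = 1/7
CG = −√(1/7) = -0.377964

−√(1/7) ≈ -0.377964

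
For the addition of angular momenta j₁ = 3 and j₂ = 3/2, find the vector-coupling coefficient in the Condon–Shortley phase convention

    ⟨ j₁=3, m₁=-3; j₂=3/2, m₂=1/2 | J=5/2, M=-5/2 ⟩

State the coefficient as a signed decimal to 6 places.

√[6·2!4!1!/8! · 0!6!2!1!0!5!] = √(8640/7)
  +(−1)^2/∏(2,0,4,0,0,1)! = 1/48  (running 1/48)
⟨..|..⟩ = √(8640/7)·(1/48) = +0.731925

+√(15/28) ≈ +0.731925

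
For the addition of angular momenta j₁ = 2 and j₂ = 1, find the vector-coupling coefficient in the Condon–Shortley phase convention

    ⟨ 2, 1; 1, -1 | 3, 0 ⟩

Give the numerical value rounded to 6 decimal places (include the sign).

j₁+j₂−J=0  J+j₁−j₂=4  J−j₁+j₂=2  j₁+j₂+J+1=7
(j₁±m₁, j₂±m₂, J±M) = (3,1,0,2,3,3)
P² = 144/5
sum k=0..0:
  [0] +1/12 = 1/12
S = 1/12
C² = P²·S² = 1/5 ; C = +0.447214

+√(1/5) = +0.447214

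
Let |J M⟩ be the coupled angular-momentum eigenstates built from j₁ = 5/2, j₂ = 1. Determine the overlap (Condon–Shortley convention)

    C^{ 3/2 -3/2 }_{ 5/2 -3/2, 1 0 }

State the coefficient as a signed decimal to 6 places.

√[4·2!3!0!/6! · 1!4!1!1!0!3!] = √(48/5)
  +(−1)^1/∏(1,1,3,0,0,0)! = -1/6  (running -1/6)
⟨..|..⟩ = √(48/5)·(-1/6) = -0.516398

−√(4/15) ≈ -0.516398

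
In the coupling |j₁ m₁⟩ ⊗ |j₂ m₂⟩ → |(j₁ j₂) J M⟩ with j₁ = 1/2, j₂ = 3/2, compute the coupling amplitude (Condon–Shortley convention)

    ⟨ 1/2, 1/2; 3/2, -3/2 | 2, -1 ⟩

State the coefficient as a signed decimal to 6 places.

+√(1/4) ≈ +0.500000

j₁+j₂−J=0  J+j₁−j₂=1  J−j₁+j₂=3  j₁+j₂+J+1=5
(j₁±m₁, j₂±m₂, J±M) = (1,0,0,3,1,3)
P² = 9
sum k=0..0:
  [0] +1/6 = 1/6
S = 1/6
C² = P²·S² = 1/4 ; C = +0.500000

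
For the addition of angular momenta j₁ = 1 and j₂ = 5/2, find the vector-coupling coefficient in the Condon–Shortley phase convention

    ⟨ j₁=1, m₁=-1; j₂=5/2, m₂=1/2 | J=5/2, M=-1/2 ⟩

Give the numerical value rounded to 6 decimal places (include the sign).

-0.717137

j₁+j₂−J=1  J+j₁−j₂=1  J−j₁+j₂=4  j₁+j₂+J+1=7
(j₁±m₁, j₂±m₂, J±M) = (0,2,3,2,2,3)
P² = 288/35
sum k=1..1:
  [1] −1/4 = -1/4
S = -1/4
C² = P²·S² = 18/35 ; C = -0.717137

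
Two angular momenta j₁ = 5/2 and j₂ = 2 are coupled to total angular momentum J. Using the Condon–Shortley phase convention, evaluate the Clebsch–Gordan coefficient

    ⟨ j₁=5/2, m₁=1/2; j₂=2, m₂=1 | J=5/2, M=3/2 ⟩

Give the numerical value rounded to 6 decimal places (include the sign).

-0.414039  (= −√(6/35))

triangle: 2!×3!×2!/8! = 24/40320
(j±m)!: 3!×2!×3!×1!×4!×1! = 1728
prefactor² = (2J+1)×Δ×N² = 216/35
  k=1: −1/(1!×1!×1!×2!×2!×0!) = -1/4
  k=2: +1/(2!×0!×0!×1!×3!×1!) = 1/12
Σ = -1/6  ⇒  CG² = 216/35×(-1/6)² = 6/35
CG = −√(6/35) = -0.414039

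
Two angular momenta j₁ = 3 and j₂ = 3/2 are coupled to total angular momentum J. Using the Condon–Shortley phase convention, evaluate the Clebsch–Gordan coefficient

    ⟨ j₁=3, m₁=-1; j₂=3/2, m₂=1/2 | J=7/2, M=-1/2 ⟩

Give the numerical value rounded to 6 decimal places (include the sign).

-0.534522

√[8·1!5!2!/9! · 2!4!2!1!3!4!] = √(512/7)
  +(−1)^0/∏(0,1,4,2,1,0)! = 1/48  (running 1/48)
  +(−1)^1/∏(1,0,3,1,2,1)! = -1/12  (running -1/16)
⟨..|..⟩ = √(512/7)·(-1/16) = -0.534522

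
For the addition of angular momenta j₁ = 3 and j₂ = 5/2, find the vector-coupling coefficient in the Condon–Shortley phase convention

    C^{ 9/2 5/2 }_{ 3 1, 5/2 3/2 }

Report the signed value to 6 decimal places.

-0.317821  (= −√(10/99))

j₁+j₂−J=1  J+j₁−j₂=5  J−j₁+j₂=4  j₁+j₂+J+1=11
(j₁±m₁, j₂±m₂, J±M) = (4,2,4,1,7,2)
P² = 92160/11
sum k=0..1:
  [0] +1/288 = 1/288
  [1] −1/144 = -1/144
S = -1/288
C² = P²·S² = 10/99 ; C = -0.317821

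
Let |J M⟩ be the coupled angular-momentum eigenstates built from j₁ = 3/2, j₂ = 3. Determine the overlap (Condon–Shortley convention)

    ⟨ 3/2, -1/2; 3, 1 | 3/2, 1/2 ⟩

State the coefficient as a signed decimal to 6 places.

+√(12/35) = +0.585540

√[4·3!0!3!/7! · 1!2!4!2!2!1!] = √(192/35)
  +(−1)^2/∏(2,1,0,2,0,1)! = 1/4  (running 1/4)
⟨..|..⟩ = √(192/35)·(1/4) = +0.585540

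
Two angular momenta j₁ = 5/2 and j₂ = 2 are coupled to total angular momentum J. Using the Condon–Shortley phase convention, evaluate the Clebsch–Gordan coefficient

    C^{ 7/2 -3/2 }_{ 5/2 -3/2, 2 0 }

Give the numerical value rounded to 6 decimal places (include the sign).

j₁+j₂−J=1  J+j₁−j₂=4  J−j₁+j₂=3  j₁+j₂+J+1=9
(j₁±m₁, j₂±m₂, J±M) = (1,4,2,2,2,5)
P² = 512/7
sum k=0..1:
  [0] +1/48 = 1/48
  [1] −1/12 = -1/12
S = -1/16
C² = P²·S² = 2/7 ; C = -0.534522

-0.534522  (= −√(2/7))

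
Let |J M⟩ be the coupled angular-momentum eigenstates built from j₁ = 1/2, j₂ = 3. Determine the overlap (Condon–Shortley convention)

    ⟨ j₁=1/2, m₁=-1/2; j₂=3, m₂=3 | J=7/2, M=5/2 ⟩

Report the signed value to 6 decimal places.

j₁+j₂−J=0  J+j₁−j₂=1  J−j₁+j₂=6  j₁+j₂+J+1=8
(j₁±m₁, j₂±m₂, J±M) = (0,1,6,0,6,1)
P² = 518400/7
sum k=0..0:
  [0] +1/720 = 1/720
S = 1/720
C² = P²·S² = 1/7 ; C = +0.377964

+√(1/7) ≈ +0.377964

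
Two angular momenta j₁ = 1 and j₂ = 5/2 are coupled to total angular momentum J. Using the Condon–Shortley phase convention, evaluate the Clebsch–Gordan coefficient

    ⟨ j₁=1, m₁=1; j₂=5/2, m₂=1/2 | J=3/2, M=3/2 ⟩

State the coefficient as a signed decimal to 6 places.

+0.258199

triangle: 2!·0!·3!/6! = 12/720
(j±m)!: 2!·0!·3!·2!·3!·0! = 144
prefactor² = (2J+1)·Δ·N² = 48/5
  k=0: +1/(0!·2!·0!·3!·0!·0!) = 1/12
Σ = 1/12  ⇒  CG² = 48/5·1/12² = 1/15
CG = +√(1/15) = +0.258199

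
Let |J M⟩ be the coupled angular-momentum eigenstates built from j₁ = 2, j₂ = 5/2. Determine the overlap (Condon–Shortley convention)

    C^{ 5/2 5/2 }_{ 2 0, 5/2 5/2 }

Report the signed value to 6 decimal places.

√[6·2!2!3!/8! · 2!2!5!0!5!0!] = √(1440/7)
  +(−1)^2/∏(2,0,0,3,2,0)! = 1/24  (running 1/24)
⟨..|..⟩ = √(1440/7)·(1/24) = +0.597614

+√(5/14) = +0.597614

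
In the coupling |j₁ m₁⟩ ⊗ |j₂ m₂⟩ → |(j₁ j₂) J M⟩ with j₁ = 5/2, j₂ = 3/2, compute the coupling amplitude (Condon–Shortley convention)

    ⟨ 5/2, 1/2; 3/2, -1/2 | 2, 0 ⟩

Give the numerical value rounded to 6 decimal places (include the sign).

−√(1/14) = -0.267261

triangle: 2!·3!·1!/7! = 12/5040
(j±m)!: 3!·2!·1!·2!·2!·2! = 96
prefactor² = (2J+1)·Δ·N² = 8/7
  k=0: +1/(0!·2!·2!·1!·1!·0!) = 1/4
  k=1: −1/(1!·1!·1!·0!·2!·1!) = -1/2
Σ = -1/4  ⇒  CG² = 8/7·(-1/4)² = 1/14
CG = −√(1/14) = -0.267261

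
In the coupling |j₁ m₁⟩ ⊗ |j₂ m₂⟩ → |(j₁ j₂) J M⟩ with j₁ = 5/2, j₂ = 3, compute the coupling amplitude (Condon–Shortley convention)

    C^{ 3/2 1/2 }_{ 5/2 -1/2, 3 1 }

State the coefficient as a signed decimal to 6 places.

j₁+j₂−J=4  J+j₁−j₂=1  J−j₁+j₂=2  j₁+j₂+J+1=8
(j₁±m₁, j₂±m₂, J±M) = (2,3,4,2,2,1)
P² = 192/35
sum k=2..3:
  [2] +1/8 = 1/8
  [3] −1/6 = -1/6
S = -1/24
C² = P²·S² = 1/105 ; C = -0.097590

−√(1/105) = -0.097590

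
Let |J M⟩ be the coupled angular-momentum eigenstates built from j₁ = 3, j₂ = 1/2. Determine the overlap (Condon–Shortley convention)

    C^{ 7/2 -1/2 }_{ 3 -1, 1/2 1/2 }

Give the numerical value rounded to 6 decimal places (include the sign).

√[8·0!6!1!/8! · 2!4!1!0!3!4!] = √(6912/7)
  +(−1)^0/∏(0,0,4,1,2,0)! = 1/48  (running 1/48)
⟨..|..⟩ = √(6912/7)·(1/48) = +0.654654

+0.654654  (= +√(3/7))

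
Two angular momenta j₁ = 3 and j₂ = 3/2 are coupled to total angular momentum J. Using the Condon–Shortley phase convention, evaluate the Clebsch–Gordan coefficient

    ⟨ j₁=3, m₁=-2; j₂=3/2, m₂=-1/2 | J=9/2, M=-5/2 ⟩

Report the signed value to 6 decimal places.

+√(1/2) = +0.707107

triangle: 0!×6!×3!/10! = 4320/3628800
(j±m)!: 1!×5!×1!×2!×2!×7! = 2419200
prefactor² = (2J+1)×Δ×N² = 28800
  k=0: +1/(0!×0!×5!×1!×1!×2!) = 1/240
Σ = 1/240  ⇒  CG² = 28800×1/240² = 1/2
CG = +√(1/2) = +0.707107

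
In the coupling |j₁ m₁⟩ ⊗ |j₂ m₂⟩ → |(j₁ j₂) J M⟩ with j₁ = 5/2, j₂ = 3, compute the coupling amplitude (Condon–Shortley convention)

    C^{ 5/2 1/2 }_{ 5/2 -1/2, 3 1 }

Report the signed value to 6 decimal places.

triangle: 3!·2!·3!/9! = 72/362880
(j±m)!: 2!·3!·4!·2!·3!·2! = 6912
prefactor² = (2J+1)·Δ·N² = 288/35
  k=1: −1/(1!·2!·2!·3!·0!·0!) = -1/24
  k=2: +1/(2!·1!·1!·2!·1!·1!) = 1/4
  k=3: −1/(3!·0!·0!·1!·2!·2!) = -1/24
Σ = 1/6  ⇒  CG² = 288/35·1/6² = 8/35
CG = +√(8/35) = +0.478091

+√(8/35) = +0.478091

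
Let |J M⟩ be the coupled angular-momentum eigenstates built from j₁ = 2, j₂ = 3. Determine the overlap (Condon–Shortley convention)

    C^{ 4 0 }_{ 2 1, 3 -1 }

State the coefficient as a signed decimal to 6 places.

+√(5/14) ≈ +0.597614

triangle: 1!*3!*5!/10! = 720/3628800
(j±m)!: 3!*1!*2!*4!*4!*4! = 165888
prefactor² = (2J+1)*Δ*N² = 10368/35
  k=0: +1/(0!*1!*1!*2!*2!*3!) = 1/24
  k=1: −1/(1!*0!*0!*1!*3!*4!) = -1/144
Σ = 5/144  ⇒  CG² = 10368/35*5/144² = 5/14
CG = +√(5/14) = +0.597614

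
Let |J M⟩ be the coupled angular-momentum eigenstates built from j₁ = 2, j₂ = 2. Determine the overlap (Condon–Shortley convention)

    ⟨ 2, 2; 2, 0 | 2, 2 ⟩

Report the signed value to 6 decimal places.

+√(2/7) ≈ +0.534522

triangle: 2!×2!×2!/7! = 8/5040
(j±m)!: 4!×0!×2!×2!×4!×0! = 2304
prefactor² = (2J+1)×Δ×N² = 128/7
  k=0: +1/(0!×2!×0!×2!×2!×0!) = 1/8
Σ = 1/8  ⇒  CG² = 128/7×1/8² = 2/7
CG = +√(2/7) = +0.534522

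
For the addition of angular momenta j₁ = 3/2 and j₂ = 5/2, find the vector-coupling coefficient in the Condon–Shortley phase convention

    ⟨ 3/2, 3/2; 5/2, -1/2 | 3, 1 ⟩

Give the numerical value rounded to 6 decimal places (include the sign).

√[7·1!2!4!/8! · 3!0!2!3!4!2!] = √(144/5)
  +(−1)^0/∏(0,1,0,2,2,2)! = 1/8  (running 1/8)
⟨..|..⟩ = √(144/5)·(1/8) = +0.670820

+0.670820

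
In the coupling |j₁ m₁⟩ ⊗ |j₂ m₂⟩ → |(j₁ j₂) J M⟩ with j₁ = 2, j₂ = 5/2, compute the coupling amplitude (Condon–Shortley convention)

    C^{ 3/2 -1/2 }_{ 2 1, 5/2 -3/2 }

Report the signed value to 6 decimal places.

−√(2/105) = -0.138013

j₁+j₂−J=3  J+j₁−j₂=1  J−j₁+j₂=2  j₁+j₂+J+1=7
(j₁±m₁, j₂±m₂, J±M) = (3,1,1,4,1,2)
P² = 96/35
sum k=0..1:
  [0] +1/6 = 1/6
  [1] −1/4 = -1/4
S = -1/12
C² = P²·S² = 2/105 ; C = -0.138013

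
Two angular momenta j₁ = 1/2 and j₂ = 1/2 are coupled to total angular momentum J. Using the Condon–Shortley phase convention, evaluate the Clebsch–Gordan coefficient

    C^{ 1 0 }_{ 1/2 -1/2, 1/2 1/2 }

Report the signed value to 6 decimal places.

triangle: 0!*1!*1!/3! = 1/6
(j±m)!: 0!*1!*1!*0!*1!*1! = 1
prefactor² = (2J+1)*Δ*N² = 1/2
  k=0: +1/(0!*0!*1!*1!*0!*0!) = 1
Σ = 1  ⇒  CG² = 1/2*1² = 1/2
CG = +√(1/2) = +0.707107

+0.707107  (= +√(1/2))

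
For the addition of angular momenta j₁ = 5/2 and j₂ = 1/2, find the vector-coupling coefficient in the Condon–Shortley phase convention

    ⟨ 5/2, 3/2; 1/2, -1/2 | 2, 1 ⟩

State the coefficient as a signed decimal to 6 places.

√[5·1!4!0!/6! · 4!1!0!1!3!1!] = √(24)
  +(−1)^0/∏(0,1,1,0,3,0)! = 1/6  (running 1/6)
⟨..|..⟩ = √(24)·(1/6) = +0.816497

+√(2/3) = +0.816497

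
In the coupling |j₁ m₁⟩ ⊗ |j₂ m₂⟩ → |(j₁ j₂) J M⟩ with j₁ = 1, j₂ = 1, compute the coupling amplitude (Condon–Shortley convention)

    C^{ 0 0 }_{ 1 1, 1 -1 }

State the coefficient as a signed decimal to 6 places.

+√(1/3) ≈ +0.577350

√[1·2!0!0!/3! · 2!0!0!2!0!0!] = √(4/3)
  +(−1)^0/∏(0,2,0,0,0,0)! = 1/2  (running 1/2)
⟨..|..⟩ = √(4/3)·(1/2) = +0.577350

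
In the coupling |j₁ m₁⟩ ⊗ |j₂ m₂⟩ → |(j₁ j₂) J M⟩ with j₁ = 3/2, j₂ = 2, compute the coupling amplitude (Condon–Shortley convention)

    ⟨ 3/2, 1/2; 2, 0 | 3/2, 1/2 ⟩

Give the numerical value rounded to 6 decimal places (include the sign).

−√(1/5) ≈ -0.447214

j₁+j₂−J=2  J+j₁−j₂=1  J−j₁+j₂=2  j₁+j₂+J+1=6
(j₁±m₁, j₂±m₂, J±M) = (2,1,2,2,2,1)
P² = 16/45
sum k=0..1:
  [0] +1/4 = 1/4
  [1] −1/1 = -1
S = -3/4
C² = P²·S² = 1/5 ; C = -0.447214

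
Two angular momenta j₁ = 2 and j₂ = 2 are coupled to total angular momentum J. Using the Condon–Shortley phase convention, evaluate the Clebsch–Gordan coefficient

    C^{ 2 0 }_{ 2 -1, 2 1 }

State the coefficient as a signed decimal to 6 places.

j₁+j₂−J=2  J+j₁−j₂=2  J−j₁+j₂=2  j₁+j₂+J+1=7
(j₁±m₁, j₂±m₂, J±M) = (1,3,3,1,2,2)
P² = 8/7
sum k=1..2:
  [1] −1/4 = -1/4
  [2] +1/2 = 1/2
S = 1/4
C² = P²·S² = 1/14 ; C = +0.267261

+√(1/14) ≈ +0.267261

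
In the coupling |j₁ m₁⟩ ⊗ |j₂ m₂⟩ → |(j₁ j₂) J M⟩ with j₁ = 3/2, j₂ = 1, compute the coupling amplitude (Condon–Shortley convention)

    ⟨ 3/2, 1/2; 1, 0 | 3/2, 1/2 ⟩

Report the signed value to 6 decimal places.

+√(1/15) ≈ +0.258199

j₁+j₂−J=1  J+j₁−j₂=2  J−j₁+j₂=1  j₁+j₂+J+1=5
(j₁±m₁, j₂±m₂, J±M) = (2,1,1,1,2,1)
P² = 4/15
sum k=0..1:
  [0] +1/1 = 1
  [1] −1/2 = -1/2
S = 1/2
C² = P²·S² = 1/15 ; C = +0.258199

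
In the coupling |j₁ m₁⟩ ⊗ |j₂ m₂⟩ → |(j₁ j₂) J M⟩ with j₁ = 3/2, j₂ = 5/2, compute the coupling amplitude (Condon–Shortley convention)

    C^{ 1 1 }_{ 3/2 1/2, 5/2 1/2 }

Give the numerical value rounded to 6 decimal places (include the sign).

−√(3/20) = -0.387298

√[3·3!0!2!/6! · 2!1!3!2!2!0!] = √(12/5)
  +(−1)^1/∏(1,2,0,2,0,0)! = -1/4  (running -1/4)
⟨..|..⟩ = √(12/5)·(-1/4) = -0.387298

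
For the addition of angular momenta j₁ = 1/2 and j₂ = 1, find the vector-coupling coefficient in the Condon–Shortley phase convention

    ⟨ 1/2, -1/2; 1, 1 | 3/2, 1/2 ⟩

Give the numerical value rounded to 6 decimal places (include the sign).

√[4·0!1!2!/4! · 0!1!2!0!2!1!] = √(4/3)
  +(−1)^0/∏(0,0,1,2,0,0)! = 1/2  (running 1/2)
⟨..|..⟩ = √(4/3)·(1/2) = +0.577350

+0.577350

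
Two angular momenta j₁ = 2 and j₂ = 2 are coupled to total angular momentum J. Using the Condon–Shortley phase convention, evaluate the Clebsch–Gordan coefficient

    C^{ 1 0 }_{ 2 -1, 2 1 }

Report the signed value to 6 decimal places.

j₁+j₂−J=3  J+j₁−j₂=1  J−j₁+j₂=1  j₁+j₂+J+1=6
(j₁±m₁, j₂±m₂, J±M) = (1,3,3,1,1,1)
P² = 9/10
sum k=2..3:
  [2] +1/2 = 1/2
  [3] −1/6 = -1/6
S = 1/3
C² = P²·S² = 1/10 ; C = +0.316228

+√(1/10) = +0.316228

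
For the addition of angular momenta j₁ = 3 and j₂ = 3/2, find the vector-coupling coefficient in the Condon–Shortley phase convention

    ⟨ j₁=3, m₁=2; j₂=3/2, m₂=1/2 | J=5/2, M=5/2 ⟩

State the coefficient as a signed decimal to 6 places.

−√(5/14) ≈ -0.597614

triangle: 2!*4!*1!/8! = 48/40320
(j±m)!: 5!*1!*2!*1!*5!*0! = 28800
prefactor² = (2J+1)*Δ*N² = 1440/7
  k=1: −1/(1!*1!*0!*1!*4!*0!) = -1/24
Σ = -1/24  ⇒  CG² = 1440/7*(-1/24)² = 5/14
CG = −√(5/14) = -0.597614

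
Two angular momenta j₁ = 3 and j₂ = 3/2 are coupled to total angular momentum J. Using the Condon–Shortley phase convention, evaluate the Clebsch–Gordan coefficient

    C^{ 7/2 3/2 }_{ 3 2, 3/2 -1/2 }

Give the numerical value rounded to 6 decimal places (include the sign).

+√(3/7) ≈ +0.654654

j₁+j₂−J=1  J+j₁−j₂=5  J−j₁+j₂=2  j₁+j₂+J+1=9
(j₁±m₁, j₂±m₂, J±M) = (5,1,1,2,5,2)
P² = 6400/21
sum k=0..1:
  [0] +1/24 = 1/24
  [1] −1/240 = -1/240
S = 3/80
C² = P²·S² = 3/7 ; C = +0.654654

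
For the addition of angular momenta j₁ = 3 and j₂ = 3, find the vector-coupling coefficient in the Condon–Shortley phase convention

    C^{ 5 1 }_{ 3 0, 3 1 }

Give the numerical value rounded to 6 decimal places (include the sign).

j₁+j₂−J=1  J+j₁−j₂=5  J−j₁+j₂=5  j₁+j₂+J+1=12
(j₁±m₁, j₂±m₂, J±M) = (3,3,4,2,6,4)
P² = 69120/7
sum k=0..1:
  [0] +1/288 = 1/288
  [1] −1/144 = -1/144
S = -1/288
C² = P²·S² = 5/42 ; C = -0.345033

-0.345033  (= −√(5/42))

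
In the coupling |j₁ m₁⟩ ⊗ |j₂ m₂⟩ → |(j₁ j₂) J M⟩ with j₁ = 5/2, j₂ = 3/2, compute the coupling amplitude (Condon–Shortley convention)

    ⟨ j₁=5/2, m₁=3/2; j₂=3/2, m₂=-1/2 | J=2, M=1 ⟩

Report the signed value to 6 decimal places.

+0.154303  (= +√(1/42))

√[5·2!3!1!/7! · 4!1!1!2!3!1!] = √(24/7)
  +(−1)^0/∏(0,2,1,1,2,0)! = 1/4  (running 1/4)
  +(−1)^1/∏(1,1,0,0,3,1)! = -1/6  (running 1/12)
⟨..|..⟩ = √(24/7)·(1/12) = +0.154303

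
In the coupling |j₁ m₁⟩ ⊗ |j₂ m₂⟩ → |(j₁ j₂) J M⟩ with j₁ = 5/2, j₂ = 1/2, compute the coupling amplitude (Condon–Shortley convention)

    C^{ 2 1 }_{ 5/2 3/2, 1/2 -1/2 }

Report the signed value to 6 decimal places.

+0.816497  (= +√(2/3))

√[5·1!4!0!/6! · 4!1!0!1!3!1!] = √(24)
  +(−1)^0/∏(0,1,1,0,3,0)! = 1/6  (running 1/6)
⟨..|..⟩ = √(24)·(1/6) = +0.816497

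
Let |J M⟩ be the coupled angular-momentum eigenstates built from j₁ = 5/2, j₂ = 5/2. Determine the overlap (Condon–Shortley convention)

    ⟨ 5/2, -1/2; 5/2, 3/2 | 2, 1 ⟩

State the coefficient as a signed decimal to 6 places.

triangle: 3!·2!·2!/8! = 24/40320
(j±m)!: 2!·3!·4!·1!·3!·1! = 1728
prefactor² = (2J+1)·Δ·N² = 36/7
  k=2: +1/(2!·1!·1!·2!·1!·0!) = 1/4
  k=3: −1/(3!·0!·0!·1!·2!·1!) = -1/12
Σ = 1/6  ⇒  CG² = 36/7·1/6² = 1/7
CG = +√(1/7) = +0.377964

+0.377964  (= +√(1/7))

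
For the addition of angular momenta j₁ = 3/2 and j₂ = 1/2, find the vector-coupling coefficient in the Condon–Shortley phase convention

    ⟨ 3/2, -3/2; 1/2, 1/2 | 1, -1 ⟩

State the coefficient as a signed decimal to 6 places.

√[3·1!2!0!/4! · 0!3!1!0!0!2!] = √(3)
  +(−1)^1/∏(1,0,2,0,0,0)! = -1/2  (running -1/2)
⟨..|..⟩ = √(3)·(-1/2) = -0.866025

−√(3/4) = -0.866025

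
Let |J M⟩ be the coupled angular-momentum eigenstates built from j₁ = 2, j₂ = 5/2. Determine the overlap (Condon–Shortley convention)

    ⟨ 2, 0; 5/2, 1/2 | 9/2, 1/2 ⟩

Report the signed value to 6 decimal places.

+√(10/21) ≈ +0.690066

√[10·0!4!5!/10! · 2!2!3!2!5!4!] = √(7680/7)
  +(−1)^0/∏(0,0,2,3,2,2)! = 1/48  (running 1/48)
⟨..|..⟩ = √(7680/7)·(1/48) = +0.690066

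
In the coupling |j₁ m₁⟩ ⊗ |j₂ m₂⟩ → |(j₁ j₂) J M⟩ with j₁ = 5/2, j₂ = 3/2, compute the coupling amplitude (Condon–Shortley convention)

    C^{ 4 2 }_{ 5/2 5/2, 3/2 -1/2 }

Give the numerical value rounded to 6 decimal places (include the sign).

+√(3/28) ≈ +0.327327

triangle: 0!×5!×3!/9! = 720/362880
(j±m)!: 5!×0!×1!×2!×6!×2! = 345600
prefactor² = (2J+1)×Δ×N² = 43200/7
  k=0: +1/(0!×0!×0!×1!×5!×2!) = 1/240
Σ = 1/240  ⇒  CG² = 43200/7×1/240² = 3/28
CG = +√(3/28) = +0.327327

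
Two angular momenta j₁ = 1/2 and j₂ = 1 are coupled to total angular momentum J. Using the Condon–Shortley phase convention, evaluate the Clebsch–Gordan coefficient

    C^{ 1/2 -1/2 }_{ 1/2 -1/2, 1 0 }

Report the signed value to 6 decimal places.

j₁+j₂−J=1  J+j₁−j₂=0  J−j₁+j₂=1  j₁+j₂+J+1=3
(j₁±m₁, j₂±m₂, J±M) = (0,1,1,1,0,1)
P² = 1/3
sum k=1..1:
  [1] −1/1 = -1
S = -1
C² = P²·S² = 1/3 ; C = -0.577350

−√(1/3) ≈ -0.577350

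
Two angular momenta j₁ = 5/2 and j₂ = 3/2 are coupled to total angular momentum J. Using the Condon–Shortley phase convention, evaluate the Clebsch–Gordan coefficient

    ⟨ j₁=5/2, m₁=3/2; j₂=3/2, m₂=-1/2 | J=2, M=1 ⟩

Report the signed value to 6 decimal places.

+√(1/42) = +0.154303

j₁+j₂−J=2  J+j₁−j₂=3  J−j₁+j₂=1  j₁+j₂+J+1=7
(j₁±m₁, j₂±m₂, J±M) = (4,1,1,2,3,1)
P² = 24/7
sum k=0..1:
  [0] +1/4 = 1/4
  [1] −1/6 = -1/6
S = 1/12
C² = P²·S² = 1/42 ; C = +0.154303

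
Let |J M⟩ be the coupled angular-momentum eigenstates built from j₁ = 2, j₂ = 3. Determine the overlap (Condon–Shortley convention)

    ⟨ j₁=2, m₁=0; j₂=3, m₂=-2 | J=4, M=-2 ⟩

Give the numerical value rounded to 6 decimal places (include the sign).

√[9·1!3!5!/10! · 2!2!1!5!2!6!] = √(8640/7)
  +(−1)^0/∏(0,1,2,1,1,4)! = 1/48  (running 1/48)
  +(−1)^1/∏(1,0,1,0,2,5)! = -1/240  (running 1/60)
⟨..|..⟩ = √(8640/7)·(1/60) = +0.585540

+√(12/35) ≈ +0.585540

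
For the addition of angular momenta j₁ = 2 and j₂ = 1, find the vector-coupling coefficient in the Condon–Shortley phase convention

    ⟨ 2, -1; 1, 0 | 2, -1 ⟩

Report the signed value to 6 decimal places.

j₁+j₂−J=1  J+j₁−j₂=3  J−j₁+j₂=1  j₁+j₂+J+1=6
(j₁±m₁, j₂±m₂, J±M) = (1,3,1,1,1,3)
P² = 3/2
sum k=0..1:
  [0] +1/6 = 1/6
  [1] −1/2 = -1/2
S = -1/3
C² = P²·S² = 1/6 ; C = -0.408248

−√(1/6) ≈ -0.408248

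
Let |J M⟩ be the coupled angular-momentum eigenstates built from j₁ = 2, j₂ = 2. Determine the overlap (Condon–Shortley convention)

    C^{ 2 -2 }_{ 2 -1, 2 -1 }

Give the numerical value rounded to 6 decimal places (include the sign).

√[5·2!2!2!/7! · 1!3!1!3!0!4!] = √(48/7)
  +(−1)^1/∏(1,1,2,0,0,2)! = -1/4  (running -1/4)
⟨..|..⟩ = √(48/7)·(-1/4) = -0.654654

-0.654654  (= −√(3/7))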